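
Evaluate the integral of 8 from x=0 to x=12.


The integral of a constant k over [a, b] equals k * (b - a).
integral from 0 to 12 of 8 dx
= 8 * (12 - 0)
= 8 * 12
= 96

96


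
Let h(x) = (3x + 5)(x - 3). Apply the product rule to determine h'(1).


Let u(x) = 3x + 5 and v(x) = x - 3
u'(x) = 3
v'(x) = 1
Product rule: h'(x) = u'(x)*v(x) + u(x)*v'(x)
= 3 * (x - 3) + (3x + 5) * 1
At x = 1:
u(1) = 3 * 1 + 5 = 8
v(1) = 1 * 1 - 3 = -2
h'(1) = 3 * (-2) + 8 * 1
= -6 + 8
= 2

2


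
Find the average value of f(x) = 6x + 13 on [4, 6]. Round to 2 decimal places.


Average value = 1/(b-a) * integral from a to b of f(x) dx
First compute the integral of 6x + 13:
F(x) = 3x^2 + 13x
F(6) = 3 * 36 + 13 * 6 = 186
F(4) = 3 * 16 + 13 * 4 = 100
Integral = 186 - 100 = 86
Average = 86 / (6 - 4) = 86 / 2
= 43 = 43.00

43.00


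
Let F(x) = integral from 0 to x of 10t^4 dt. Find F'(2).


By the Fundamental Theorem of Calculus (Part 1):
If F(x) = integral from 0 to x of f(t) dt, then F'(x) = f(x)
Here f(t) = 10t^4
So F'(x) = 10x^4
Evaluate at x = 2:
F'(2) = 10 * 2^4
= 10 * 16
= 160

160


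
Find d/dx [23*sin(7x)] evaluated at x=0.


Apply the chain rule to differentiate 23*sin(7x):
d/dx [23*sin(7x)]
= 23 * cos(7x) * d/dx(7x)
= 23 * 7 * cos(7x)
= 161 * cos(7x)
Evaluate at x = 0:
= 161 * cos(0)
= 161 * 1
= 161

161


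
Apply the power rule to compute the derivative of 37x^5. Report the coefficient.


We apply the power rule: d/dx [ax^n] = a*n * x^(n-1)
d/dx [37x^5]
= 37 * 5 * x^(5-1)
= 185x^4
The coefficient is 185

185


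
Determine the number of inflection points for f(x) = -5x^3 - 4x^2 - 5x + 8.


Inflection points occur where f''(x) = 0 and concavity changes.
f(x) = -5x^3 - 4x^2 - 5x + 8
f'(x) = -15x^2 - 8x - 5
f''(x) = -30x - 8
Set f''(x) = 0:
-30x - 8 = 0
x = 8 / (-30) = -4/15
Since f''(x) is linear (degree 1), it changes sign at this point.
Therefore there is exactly 1 inflection point.

1


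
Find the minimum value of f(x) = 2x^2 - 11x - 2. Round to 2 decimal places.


For a quadratic f(x) = ax^2 + bx + c with a > 0, the minimum is at the vertex.
Vertex x-coordinate: x = -b/(2a)
x = -(-11) / (2 * 2)
x = 11/4
Substitute back to find the minimum value:
f(11/4) = 2 * (11/4)^2 - 11 * (11/4) - 2
= 121/8 - 121/4 - 2
= -137/8 ≈ -17.13

-17.13


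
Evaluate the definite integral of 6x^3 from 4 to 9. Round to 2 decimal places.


Find the antiderivative of 6x^3:
F(x) = 6/4 * x^4
Apply the Fundamental Theorem of Calculus:
F(9) - F(4)
= 6/4 * 9^4 - 6/4 * 4^4
= 6/4 * (6561 - 256)
= 6/4 * 6305
= 18915/2 = 9457.50

9457.50


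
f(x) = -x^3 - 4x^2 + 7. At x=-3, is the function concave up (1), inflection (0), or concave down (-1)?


Concavity is determined by the sign of f''(x).
f(x) = -x^3 - 4x^2 + 7
f'(x) = -3x^2 - 8x
f''(x) = -6x - 8
f''(-3) = -6 * (-3) - 8
= 18 - 8
= 10
Since f''(-3) > 0, the function is concave up (1)

1


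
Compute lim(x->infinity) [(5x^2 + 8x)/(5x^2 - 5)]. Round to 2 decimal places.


For limits at infinity with equal-degree polynomials,
we compare leading coefficients.
Numerator leading term: 5x^2
Denominator leading term: 5x^2
Divide both by x^2:
lim = (5 + 8/x) / (5 - 5/x^2)
As x -> infinity, the 1/x and 1/x^2 terms vanish:
= 5/5 = 1 = 1.00

1.00


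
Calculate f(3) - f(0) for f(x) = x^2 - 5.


Net change = f(b) - f(a)
f(x) = x^2 - 5
Compute f(3):
f(3) = 1 * 3^2 + 0 * 3 - 5
= 9 + 0 - 5
= 4
Compute f(0):
f(0) = 1 * 0^2 + 0 * 0 - 5
= 0 + 0 - 5
= -5
Net change = 4 - (-5) = 9

9


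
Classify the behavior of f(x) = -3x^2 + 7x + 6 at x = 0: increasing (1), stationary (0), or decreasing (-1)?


Compute f'(x) to determine behavior:
f'(x) = -6x + 7
f'(0) = -6 * 0 + 7
= 0 + 7
= 7
Since f'(0) > 0, the function is increasing (1)

1


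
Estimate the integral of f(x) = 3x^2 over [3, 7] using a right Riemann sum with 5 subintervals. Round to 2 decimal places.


Right Riemann sum uses right endpoints of each subinterval.
Interval: [3, 7], n = 5
dx = (7 - 3) / 5 = 4/5
Right endpoints: [19/5, 23/5, 27/5, 31/5, 7]
f values: [1083/25, 1587/25, 2187/25, 2883/25, 147]
Sum = dx * (sum of f values)
= 4/5 * 2283/5
= 9132/25 = 365.28

365.28


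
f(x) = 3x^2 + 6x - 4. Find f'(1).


Differentiate term by term using power and sum rules:
f(x) = 3x^2 + 6x - 4
f'(x) = 6x + 6
Substitute x = 1:
f'(1) = 6 * 1 + 6
= 6 + 6
= 12

12


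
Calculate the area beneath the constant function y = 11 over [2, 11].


The area under a constant function y = 11 is a rectangle.
Width = 11 - 2 = 9
Height = 11
Area = width * height
= 9 * 11
= 99

99


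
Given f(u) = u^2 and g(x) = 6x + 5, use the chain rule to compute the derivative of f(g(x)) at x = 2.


Using the chain rule: (f(g(x)))' = f'(g(x)) * g'(x)
First, find g(2):
g(2) = 6 * 2 + 5 = 17
Next, f'(u) = 2u
And g'(x) = 6
So f'(g(2)) * g'(2)
= 2 * 17 * 6
= 204

204


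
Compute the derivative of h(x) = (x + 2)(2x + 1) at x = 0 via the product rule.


Let u(x) = x + 2 and v(x) = 2x + 1
u'(x) = 1
v'(x) = 2
Product rule: h'(x) = u'(x)*v(x) + u(x)*v'(x)
= 1 * (2x + 1) + (x + 2) * 2
At x = 0:
u(0) = 1 * 0 + 2 = 2
v(0) = 2 * 0 + 1 = 1
h'(0) = 1 * 1 + 2 * 2
= 1 + 4
= 5

5


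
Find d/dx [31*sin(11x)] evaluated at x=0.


Apply the chain rule to differentiate 31*sin(11x):
d/dx [31*sin(11x)]
= 31 * cos(11x) * d/dx(11x)
= 31 * 11 * cos(11x)
= 341 * cos(11x)
Evaluate at x = 0:
= 341 * cos(0)
= 341 * 1
= 341

341


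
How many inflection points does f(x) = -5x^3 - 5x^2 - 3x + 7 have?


Inflection points occur where f''(x) = 0 and concavity changes.
f(x) = -5x^3 - 5x^2 - 3x + 7
f'(x) = -15x^2 - 10x - 3
f''(x) = -30x - 10
Set f''(x) = 0:
-30x - 10 = 0
x = 10 / (-30) = -1/3
Since f''(x) is linear (degree 1), it changes sign at this point.
Therefore there is exactly 1 inflection point.

1


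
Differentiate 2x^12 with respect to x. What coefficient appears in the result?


We apply the power rule: d/dx [ax^n] = a*n * x^(n-1)
d/dx [2x^12]
= 2 * 12 * x^(12-1)
= 24x^11
The coefficient is 24

24


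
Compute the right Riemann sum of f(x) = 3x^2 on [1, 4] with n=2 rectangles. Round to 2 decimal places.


Right Riemann sum uses right endpoints of each subinterval.
Interval: [1, 4], n = 2
dx = (4 - 1) / 2 = 3/2
Right endpoints: [5/2, 4]
f values: [75/4, 48]
Sum = dx * (sum of f values)
= 3/2 * 267/4
= 801/8 ≈ 100.13

100.13


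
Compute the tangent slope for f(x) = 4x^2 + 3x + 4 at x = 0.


The slope of the tangent line equals f'(x) at the point.
f(x) = 4x^2 + 3x + 4
f'(x) = 8x + 3
At x = 0:
f'(0) = 8 * 0 + 3
= 0 + 3
= 3

3


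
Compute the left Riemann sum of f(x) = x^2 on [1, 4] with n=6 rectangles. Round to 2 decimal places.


Left Riemann sum uses left endpoints of each subinterval.
Interval: [1, 4], n = 6
dx = (4 - 1) / 6 = 1/2
Left endpoints: [1, 3/2, 2, 5/2, 3, 7/2]
f values: [1, 9/4, 4, 25/4, 9, 49/4]
Sum = dx * (sum of f values)
= 1/2 * 139/4
= 139/8 ≈ 17.38

17.38


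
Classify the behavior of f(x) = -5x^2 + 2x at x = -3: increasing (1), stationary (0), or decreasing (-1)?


Compute f'(x) to determine behavior:
f'(x) = -10x + 2
f'(-3) = -10 * (-3) + 2
= 30 + 2
= 32
Since f'(-3) > 0, the function is increasing (1)

1


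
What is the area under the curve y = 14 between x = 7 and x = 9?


The area under a constant function y = 14 is a rectangle.
Width = 9 - 7 = 2
Height = 14
Area = width * height
= 2 * 14
= 28

28


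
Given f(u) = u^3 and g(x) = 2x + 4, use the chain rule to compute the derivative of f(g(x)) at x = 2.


Using the chain rule: (f(g(x)))' = f'(g(x)) * g'(x)
First, find g(2):
g(2) = 2 * 2 + 4 = 8
Next, f'(u) = 3u^2
And g'(x) = 2
So f'(g(2)) * g'(2)
= 3 * 8^2 * 2
= 3 * 64 * 2
= 384

384


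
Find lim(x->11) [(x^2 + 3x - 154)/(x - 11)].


Direct substitution gives 0/0, so we factor the numerator.
Factor: (x^2 + 3x - 154) = (x - 11)(x + 14)
Cancel the common factor (x - 11):
(x^2 + 3x - 154)/(x - 11) = (x + 14)
Now substitute x = 11:
= (11) - (-14) = 25

25


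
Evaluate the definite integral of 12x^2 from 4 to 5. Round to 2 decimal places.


Find the antiderivative of 12x^2:
F(x) = 12/3 * x^3
Apply the Fundamental Theorem of Calculus:
F(5) - F(4)
= 12/3 * 5^3 - 12/3 * 4^3
= 12/3 * (125 - 64)
= 12/3 * 61
= 244 = 244.00

244.00


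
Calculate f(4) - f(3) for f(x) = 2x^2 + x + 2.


Net change = f(b) - f(a)
f(x) = 2x^2 + x + 2
Compute f(4):
f(4) = 2 * 4^2 + 1 * 4 + 2
= 32 + 4 + 2
= 38
Compute f(3):
f(3) = 2 * 3^2 + 1 * 3 + 2
= 18 + 3 + 2
= 23
Net change = 38 - 23 = 15

15


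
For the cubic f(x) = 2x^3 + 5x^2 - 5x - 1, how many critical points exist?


Find where f'(x) = 0:
f(x) = 2x^3 + 5x^2 - 5x - 1
f'(x) = 6x^2 + 10x - 5
This is a quadratic in x. Use the discriminant to count real roots.
Discriminant = (10)^2 - 4 * 6 * (-5)
= 100 - (-120)
= 220
Since discriminant > 0, f'(x) = 0 has 2 real solutions.
Number of critical points: 2

2


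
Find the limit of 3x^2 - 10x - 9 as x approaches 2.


Since polynomials are continuous, we use direct substitution.
lim(x->2) of 3x^2 - 10x - 9
= 3 * 2^2 - 10 * 2 - 9
= 12 - 20 - 9
= -17

-17


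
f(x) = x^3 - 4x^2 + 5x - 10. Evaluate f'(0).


Differentiate f(x) = x^3 - 4x^2 + 5x - 10 term by term:
f'(x) = 3x^2 - 8x + 5
Substitute x = 0:
f'(0) = 3 * 0^2 - 8 * 0 + 5
= 0 + 0 + 5
= 5

5


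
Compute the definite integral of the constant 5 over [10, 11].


The integral of a constant k over [a, b] equals k * (b - a).
integral from 10 to 11 of 5 dx
= 5 * (11 - 10)
= 5 * 1
= 5

5


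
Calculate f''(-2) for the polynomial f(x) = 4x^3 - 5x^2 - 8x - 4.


First derivative:
f'(x) = 12x^2 - 10x - 8
Second derivative:
f''(x) = 24x - 10
Substitute x = -2:
f''(-2) = 24 * (-2) - 10
= -48 - 10
= -58

-58


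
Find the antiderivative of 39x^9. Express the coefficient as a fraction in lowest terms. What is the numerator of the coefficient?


Apply the power rule for integration:
integral of ax^n dx = a/(n+1) * x^(n+1) + C
integral of 39x^9 dx
= 39/10 * x^10 + C
The coefficient in lowest terms is 39/10, and its numerator is 39

39


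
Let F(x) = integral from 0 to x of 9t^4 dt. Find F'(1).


By the Fundamental Theorem of Calculus (Part 1):
If F(x) = integral from 0 to x of f(t) dt, then F'(x) = f(x)
Here f(t) = 9t^4
So F'(x) = 9x^4
Evaluate at x = 1:
F'(1) = 9 * 1^4
= 9 * 1
= 9

9


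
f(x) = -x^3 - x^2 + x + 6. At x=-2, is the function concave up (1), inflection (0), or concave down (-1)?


Concavity is determined by the sign of f''(x).
f(x) = -x^3 - x^2 + x + 6
f'(x) = -3x^2 - 2x + 1
f''(x) = -6x - 2
f''(-2) = -6 * (-2) - 2
= 12 - 2
= 10
Since f''(-2) > 0, the function is concave up (1)

1


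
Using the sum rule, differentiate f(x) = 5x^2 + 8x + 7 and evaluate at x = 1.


Differentiate term by term using power and sum rules:
f(x) = 5x^2 + 8x + 7
f'(x) = 10x + 8
Substitute x = 1:
f'(1) = 10 * 1 + 8
= 10 + 8
= 18

18


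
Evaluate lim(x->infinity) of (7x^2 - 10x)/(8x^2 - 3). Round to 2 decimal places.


For limits at infinity with equal-degree polynomials,
we compare leading coefficients.
Numerator leading term: 7x^2
Denominator leading term: 8x^2
Divide both by x^2:
lim = (7 - 10/x) / (8 - 3/x^2)
As x -> infinity, the 1/x and 1/x^2 terms vanish:
= 7/8 ≈ 0.88

0.88


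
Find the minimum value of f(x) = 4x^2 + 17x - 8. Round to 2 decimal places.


For a quadratic f(x) = ax^2 + bx + c with a > 0, the minimum is at the vertex.
Vertex x-coordinate: x = -b/(2a)
x = -(17) / (2 * 4)
x = -17/8
Substitute back to find the minimum value:
f(-17/8) = 4 * (-17/8)^2 + 17 * (-17/8) - 8
= 289/16 - 289/8 - 8
= -417/16 ≈ -26.06

-26.06


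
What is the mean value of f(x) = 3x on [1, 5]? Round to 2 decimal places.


Average value = 1/(b-a) * integral from a to b of f(x) dx
First compute the integral of 3x:
F(x) = (3/2)x^2
F(5) = 3/2 * 25 + 0 * 5 = 75/2
F(1) = 3/2 * 1 + 0 * 1 = 3/2
Integral = 75/2 - 3/2 = 36
Average = 36 / (5 - 1) = 36 / 4
= 9 = 9.00

9.00


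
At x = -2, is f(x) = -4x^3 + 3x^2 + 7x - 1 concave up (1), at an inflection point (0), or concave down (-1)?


Concavity is determined by the sign of f''(x).
f(x) = -4x^3 + 3x^2 + 7x - 1
f'(x) = -12x^2 + 6x + 7
f''(x) = -24x + 6
f''(-2) = -24 * (-2) + 6
= 48 + 6
= 54
Since f''(-2) > 0, the function is concave up (1)

1


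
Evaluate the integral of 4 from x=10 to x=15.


The integral of a constant k over [a, b] equals k * (b - a).
integral from 10 to 15 of 4 dx
= 4 * (15 - 10)
= 4 * 5
= 20

20


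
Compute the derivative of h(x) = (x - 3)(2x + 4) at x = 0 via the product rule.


Let u(x) = x - 3 and v(x) = 2x + 4
u'(x) = 1
v'(x) = 2
Product rule: h'(x) = u'(x)*v(x) + u(x)*v'(x)
= 1 * (2x + 4) + (x - 3) * 2
At x = 0:
u(0) = 1 * 0 - 3 = -3
v(0) = 2 * 0 + 4 = 4
h'(0) = 1 * 4 + (-3) * 2
= 4 - 6
= -2

-2


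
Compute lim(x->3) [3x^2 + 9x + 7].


Since polynomials are continuous, we use direct substitution.
lim(x->3) of 3x^2 + 9x + 7
= 3 * 3^2 + 9 * 3 + 7
= 27 + 27 + 7
= 61

61


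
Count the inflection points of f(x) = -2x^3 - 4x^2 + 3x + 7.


Inflection points occur where f''(x) = 0 and concavity changes.
f(x) = -2x^3 - 4x^2 + 3x + 7
f'(x) = -6x^2 - 8x + 3
f''(x) = -12x - 8
Set f''(x) = 0:
-12x - 8 = 0
x = 8 / (-12) = -2/3
Since f''(x) is linear (degree 1), it changes sign at this point.
Therefore there is exactly 1 inflection point.

1


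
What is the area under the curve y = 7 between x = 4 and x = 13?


The area under a constant function y = 7 is a rectangle.
Width = 13 - 4 = 9
Height = 7
Area = width * height
= 9 * 7
= 63

63


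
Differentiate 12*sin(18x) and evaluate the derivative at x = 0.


Apply the chain rule to differentiate 12*sin(18x):
d/dx [12*sin(18x)]
= 12 * cos(18x) * d/dx(18x)
= 12 * 18 * cos(18x)
= 216 * cos(18x)
Evaluate at x = 0:
= 216 * cos(0)
= 216 * 1
= 216

216


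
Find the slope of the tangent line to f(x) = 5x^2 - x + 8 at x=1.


The slope of the tangent line equals f'(x) at the point.
f(x) = 5x^2 - x + 8
f'(x) = 10x - 1
At x = 1:
f'(1) = 10 * 1 - 1
= 10 - 1
= 9

9


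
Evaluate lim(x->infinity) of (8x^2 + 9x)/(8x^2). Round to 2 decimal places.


For limits at infinity with equal-degree polynomials,
we compare leading coefficients.
Numerator leading term: 8x^2
Denominator leading term: 8x^2
Divide both by x^2:
lim = (8 + 9/x) / (8)
As x -> infinity, the 1/x and 1/x^2 terms vanish:
= 8/8 = 1 = 1.00

1.00


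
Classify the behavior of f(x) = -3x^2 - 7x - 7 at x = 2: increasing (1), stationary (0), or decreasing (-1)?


Compute f'(x) to determine behavior:
f'(x) = -6x - 7
f'(2) = -6 * 2 - 7
= -12 - 7
= -19
Since f'(2) < 0, the function is decreasing (-1)

-1


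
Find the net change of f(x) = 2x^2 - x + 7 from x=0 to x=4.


Net change = f(b) - f(a)
f(x) = 2x^2 - x + 7
Compute f(4):
f(4) = 2 * 4^2 - 1 * 4 + 7
= 32 - 4 + 7
= 35
Compute f(0):
f(0) = 2 * 0^2 - 1 * 0 + 7
= 0 + 0 + 7
= 7
Net change = 35 - 7 = 28

28


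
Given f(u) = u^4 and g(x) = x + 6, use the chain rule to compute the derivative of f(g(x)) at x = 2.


Using the chain rule: (f(g(x)))' = f'(g(x)) * g'(x)
First, find g(2):
g(2) = 1 * 2 + 6 = 8
Next, f'(u) = 4u^3
And g'(x) = 1
So f'(g(2)) * g'(2)
= 4 * 8^3 * 1
= 4 * 512 * 1
= 2048

2048


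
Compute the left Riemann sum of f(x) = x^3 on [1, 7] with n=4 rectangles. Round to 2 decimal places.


Left Riemann sum uses left endpoints of each subinterval.
Interval: [1, 7], n = 4
dx = (7 - 1) / 4 = 3/2
Left endpoints: [1, 5/2, 4, 11/2]
f values: [1, 125/8, 64, 1331/8]
Sum = dx * (sum of f values)
= 3/2 * 247
= 741/2 = 370.50

370.50


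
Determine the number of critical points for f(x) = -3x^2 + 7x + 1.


Find where f'(x) = 0:
f'(x) = -6x + 7
Set f'(x) = 0:
-6x + 7 = 0
x = -7 / (-6) = 7/6
This is a linear equation in x, so there is exactly one solution.
Number of critical points: 1

1


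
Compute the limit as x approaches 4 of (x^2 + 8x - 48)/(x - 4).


Direct substitution gives 0/0, so we factor the numerator.
Factor: (x^2 + 8x - 48) = (x - 4)(x + 12)
Cancel the common factor (x - 4):
(x^2 + 8x - 48)/(x - 4) = (x + 12)
Now substitute x = 4:
= (4) - (-12) = 16

16


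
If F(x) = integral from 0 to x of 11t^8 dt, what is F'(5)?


By the Fundamental Theorem of Calculus (Part 1):
If F(x) = integral from 0 to x of f(t) dt, then F'(x) = f(x)
Here f(t) = 11t^8
So F'(x) = 11x^8
Evaluate at x = 5:
F'(5) = 11 * 5^8
= 11 * 390625
= 4296875

4296875


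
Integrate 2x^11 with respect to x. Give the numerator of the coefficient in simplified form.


Apply the power rule for integration:
integral of ax^n dx = a/(n+1) * x^(n+1) + C
integral of 2x^11 dx
= 2/12 * x^12 + C
= 1/6 * x^12 + C
The coefficient in lowest terms is 1/6, and its numerator is 1

1


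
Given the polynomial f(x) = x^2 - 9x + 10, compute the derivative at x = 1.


Differentiate term by term using power and sum rules:
f(x) = x^2 - 9x + 10
f'(x) = 2x - 9
Substitute x = 1:
f'(1) = 2 * 1 - 9
= 2 - 9
= -7

-7


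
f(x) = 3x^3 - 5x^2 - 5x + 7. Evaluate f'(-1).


Differentiate f(x) = 3x^3 - 5x^2 - 5x + 7 term by term:
f'(x) = 9x^2 - 10x - 5
Substitute x = -1:
f'(-1) = 9 * (-1)^2 - 10 * (-1) - 5
= 9 + 10 - 5
= 14

14


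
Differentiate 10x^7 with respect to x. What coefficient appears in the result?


We apply the power rule: d/dx [ax^n] = a*n * x^(n-1)
d/dx [10x^7]
= 10 * 7 * x^(7-1)
= 70x^6
The coefficient is 70

70


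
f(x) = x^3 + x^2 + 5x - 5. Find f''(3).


First derivative:
f'(x) = 3x^2 + 2x + 5
Second derivative:
f''(x) = 6x + 2
Substitute x = 3:
f''(3) = 6 * 3 + 2
= 18 + 2
= 20

20


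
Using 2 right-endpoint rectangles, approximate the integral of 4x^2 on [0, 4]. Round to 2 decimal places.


Right Riemann sum uses right endpoints of each subinterval.
Interval: [0, 4], n = 2
dx = (4 - 0) / 2 = 2
Right endpoints: [2, 4]
f values: [16, 64]
Sum = dx * (sum of f values)
= 2 * 80
= 160 = 160.00

160.00


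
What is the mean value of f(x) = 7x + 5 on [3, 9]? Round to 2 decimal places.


Average value = 1/(b-a) * integral from a to b of f(x) dx
First compute the integral of 7x + 5:
F(x) = (7/2)x^2 + 5x
F(9) = 7/2 * 81 + 5 * 9 = 657/2
F(3) = 7/2 * 9 + 5 * 3 = 93/2
Integral = 657/2 - 93/2 = 282
Average = 282 / (9 - 3) = 282 / 6
= 47 = 47.00

47.00


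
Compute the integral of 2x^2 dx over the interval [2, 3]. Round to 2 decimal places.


Find the antiderivative of 2x^2:
F(x) = 2/3 * x^3
Apply the Fundamental Theorem of Calculus:
F(3) - F(2)
= 2/3 * 3^3 - 2/3 * 2^3
= 2/3 * (27 - 8)
= 2/3 * 19
= 38/3 ≈ 12.67

12.67


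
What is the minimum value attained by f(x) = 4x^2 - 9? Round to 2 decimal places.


For a quadratic f(x) = ax^2 + bx + c with a > 0, the minimum is at the vertex.
Vertex x-coordinate: x = -b/(2a)
x = -(0) / (2 * 4)
x = 0/8 = 0
Substitute back to find the minimum value:
f(0) = 4 * 0^2 + 0 * 0 - 9
= 0 + 0 - 9
= -9 = -9.00

-9.00


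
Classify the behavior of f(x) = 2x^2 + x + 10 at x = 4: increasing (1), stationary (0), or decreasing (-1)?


Compute f'(x) to determine behavior:
f'(x) = 4x + 1
f'(4) = 4 * 4 + 1
= 16 + 1
= 17
Since f'(4) > 0, the function is increasing (1)

1


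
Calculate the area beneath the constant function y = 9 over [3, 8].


The area under a constant function y = 9 is a rectangle.
Width = 8 - 3 = 5
Height = 9
Area = width * height
= 5 * 9
= 45

45


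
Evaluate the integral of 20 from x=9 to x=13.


The integral of a constant k over [a, b] equals k * (b - a).
integral from 9 to 13 of 20 dx
= 20 * (13 - 9)
= 20 * 4
= 80

80


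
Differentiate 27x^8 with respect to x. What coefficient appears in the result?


We apply the power rule: d/dx [ax^n] = a*n * x^(n-1)
d/dx [27x^8]
= 27 * 8 * x^(8-1)
= 216x^7
The coefficient is 216

216


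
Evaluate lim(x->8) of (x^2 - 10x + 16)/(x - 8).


Direct substitution gives 0/0, so we factor the numerator.
Factor: (x^2 - 10x + 16) = (x - 8)(x - 2)
Cancel the common factor (x - 8):
(x^2 - 10x + 16)/(x - 8) = (x - 2)
Now substitute x = 8:
= (8) - (2) = 6

6


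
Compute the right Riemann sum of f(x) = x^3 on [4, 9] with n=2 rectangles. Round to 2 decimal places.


Right Riemann sum uses right endpoints of each subinterval.
Interval: [4, 9], n = 2
dx = (9 - 4) / 2 = 5/2
Right endpoints: [13/2, 9]
f values: [2197/8, 729]
Sum = dx * (sum of f values)
= 5/2 * 8029/8
= 40145/16 ≈ 2509.06

2509.06


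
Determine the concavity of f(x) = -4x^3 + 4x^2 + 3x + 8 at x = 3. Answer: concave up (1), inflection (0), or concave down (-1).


Concavity is determined by the sign of f''(x).
f(x) = -4x^3 + 4x^2 + 3x + 8
f'(x) = -12x^2 + 8x + 3
f''(x) = -24x + 8
f''(3) = -24 * 3 + 8
= -72 + 8
= -64
Since f''(3) < 0, the function is concave down (-1)

-1


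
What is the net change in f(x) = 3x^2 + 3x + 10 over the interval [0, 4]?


Net change = f(b) - f(a)
f(x) = 3x^2 + 3x + 10
Compute f(4):
f(4) = 3 * 4^2 + 3 * 4 + 10
= 48 + 12 + 10
= 70
Compute f(0):
f(0) = 3 * 0^2 + 3 * 0 + 10
= 0 + 0 + 10
= 10
Net change = 70 - 10 = 60

60


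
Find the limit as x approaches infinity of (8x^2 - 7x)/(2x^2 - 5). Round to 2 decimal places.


For limits at infinity with equal-degree polynomials,
we compare leading coefficients.
Numerator leading term: 8x^2
Denominator leading term: 2x^2
Divide both by x^2:
lim = (8 - 7/x) / (2 - 5/x^2)
As x -> infinity, the 1/x and 1/x^2 terms vanish:
= 8/2 = 4 = 4.00

4.00


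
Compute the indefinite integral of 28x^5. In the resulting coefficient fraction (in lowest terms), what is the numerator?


Apply the power rule for integration:
integral of ax^n dx = a/(n+1) * x^(n+1) + C
integral of 28x^5 dx
= 28/6 * x^6 + C
= 14/3 * x^6 + C
The coefficient in lowest terms is 14/3, and its numerator is 14

14


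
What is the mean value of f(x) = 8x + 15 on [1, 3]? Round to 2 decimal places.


Average value = 1/(b-a) * integral from a to b of f(x) dx
First compute the integral of 8x + 15:
F(x) = 4x^2 + 15x
F(3) = 4 * 9 + 15 * 3 = 81
F(1) = 4 * 1 + 15 * 1 = 19
Integral = 81 - 19 = 62
Average = 62 / (3 - 1) = 62 / 2
= 31 = 31.00

31.00


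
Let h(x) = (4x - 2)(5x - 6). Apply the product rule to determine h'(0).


Let u(x) = 4x - 2 and v(x) = 5x - 6
u'(x) = 4
v'(x) = 5
Product rule: h'(x) = u'(x)*v(x) + u(x)*v'(x)
= 4 * (5x - 6) + (4x - 2) * 5
At x = 0:
u(0) = 4 * 0 - 2 = -2
v(0) = 5 * 0 - 6 = -6
h'(0) = 4 * (-6) + (-2) * 5
= -24 - 10
= -34

-34


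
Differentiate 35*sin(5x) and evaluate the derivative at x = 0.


Apply the chain rule to differentiate 35*sin(5x):
d/dx [35*sin(5x)]
= 35 * cos(5x) * d/dx(5x)
= 35 * 5 * cos(5x)
= 175 * cos(5x)
Evaluate at x = 0:
= 175 * cos(0)
= 175 * 1
= 175

175


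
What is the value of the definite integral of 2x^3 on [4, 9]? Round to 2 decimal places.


Find the antiderivative of 2x^3:
F(x) = 2/4 * x^4
Apply the Fundamental Theorem of Calculus:
F(9) - F(4)
= 2/4 * 9^4 - 2/4 * 4^4
= 2/4 * (6561 - 256)
= 2/4 * 6305
= 6305/2 = 3152.50

3152.50


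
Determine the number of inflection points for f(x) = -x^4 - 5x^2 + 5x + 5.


Inflection points occur where f''(x) = 0 and concavity changes.
f(x) = -x^4 - 5x^2 + 5x + 5
f'(x) = -4x^3 - 10x + 5
f''(x) = -12x^2 - 10
This is a quadratic in x. Use the discriminant to count real roots.
Discriminant = (0)^2 - 4 * (-12) * (-10)
= 0 - 480
= -480
Since discriminant < 0, f''(x) = 0 has no real solutions.
Number of inflection points: 0

0


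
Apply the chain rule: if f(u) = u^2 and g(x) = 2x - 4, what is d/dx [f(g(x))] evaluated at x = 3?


Using the chain rule: (f(g(x)))' = f'(g(x)) * g'(x)
First, find g(3):
g(3) = 2 * 3 - 4 = 2
Next, f'(u) = 2u
And g'(x) = 2
So f'(g(3)) * g'(3)
= 2 * 2 * 2
= 8

8


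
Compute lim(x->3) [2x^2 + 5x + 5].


Since polynomials are continuous, we use direct substitution.
lim(x->3) of 2x^2 + 5x + 5
= 2 * 3^2 + 5 * 3 + 5
= 18 + 15 + 5
= 38

38


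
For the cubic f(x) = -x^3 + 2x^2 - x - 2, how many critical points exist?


Find where f'(x) = 0:
f(x) = -x^3 + 2x^2 - x - 2
f'(x) = -3x^2 + 4x - 1
This is a quadratic in x. Use the discriminant to count real roots.
Discriminant = (4)^2 - 4 * (-3) * (-1)
= 16 - 12
= 4
Since discriminant > 0, f'(x) = 0 has 2 real solutions.
Number of critical points: 2

2


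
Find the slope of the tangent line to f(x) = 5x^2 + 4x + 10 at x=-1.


The slope of the tangent line equals f'(x) at the point.
f(x) = 5x^2 + 4x + 10
f'(x) = 10x + 4
At x = -1:
f'(-1) = 10 * (-1) + 4
= -10 + 4
= -6

-6


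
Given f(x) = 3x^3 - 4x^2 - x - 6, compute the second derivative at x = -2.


First derivative:
f'(x) = 9x^2 - 8x - 1
Second derivative:
f''(x) = 18x - 8
Substitute x = -2:
f''(-2) = 18 * (-2) - 8
= -36 - 8
= -44

-44


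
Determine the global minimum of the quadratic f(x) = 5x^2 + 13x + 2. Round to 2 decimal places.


For a quadratic f(x) = ax^2 + bx + c with a > 0, the minimum is at the vertex.
Vertex x-coordinate: x = -b/(2a)
x = -(13) / (2 * 5)
x = -13/10
Substitute back to find the minimum value:
f(-13/10) = 5 * (-13/10)^2 + 13 * (-13/10) + 2
= 169/20 - 169/10 + 2
= -129/20 = -6.45

-6.45


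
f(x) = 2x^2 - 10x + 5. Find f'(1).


Differentiate term by term using power and sum rules:
f(x) = 2x^2 - 10x + 5
f'(x) = 4x - 10
Substitute x = 1:
f'(1) = 4 * 1 - 10
= 4 - 10
= -6

-6


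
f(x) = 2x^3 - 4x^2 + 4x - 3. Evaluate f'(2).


Differentiate f(x) = 2x^3 - 4x^2 + 4x - 3 term by term:
f'(x) = 6x^2 - 8x + 4
Substitute x = 2:
f'(2) = 6 * 2^2 - 8 * 2 + 4
= 24 - 16 + 4
= 12

12


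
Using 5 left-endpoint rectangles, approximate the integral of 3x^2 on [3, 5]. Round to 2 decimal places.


Left Riemann sum uses left endpoints of each subinterval.
Interval: [3, 5], n = 5
dx = (5 - 3) / 5 = 2/5
Left endpoints: [3, 17/5, 19/5, 21/5, 23/5]
f values: [27, 867/25, 1083/25, 1323/25, 1587/25]
Sum = dx * (sum of f values)
= 2/5 * 1107/5
= 2214/25 = 88.56

88.56


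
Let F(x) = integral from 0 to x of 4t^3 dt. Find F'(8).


By the Fundamental Theorem of Calculus (Part 1):
If F(x) = integral from 0 to x of f(t) dt, then F'(x) = f(x)
Here f(t) = 4t^3
So F'(x) = 4x^3
Evaluate at x = 8:
F'(8) = 4 * 8^3
= 4 * 512
= 2048

2048


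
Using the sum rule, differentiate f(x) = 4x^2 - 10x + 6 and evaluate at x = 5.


Differentiate term by term using power and sum rules:
f(x) = 4x^2 - 10x + 6
f'(x) = 8x - 10
Substitute x = 5:
f'(5) = 8 * 5 - 10
= 40 - 10
= 30

30


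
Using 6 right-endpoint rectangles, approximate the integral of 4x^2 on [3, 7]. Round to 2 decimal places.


Right Riemann sum uses right endpoints of each subinterval.
Interval: [3, 7], n = 6
dx = (7 - 3) / 6 = 2/3
Right endpoints: [11/3, 13/3, 5, 17/3, 19/3, 7]
f values: [484/9, 676/9, 100, 1156/9, 1444/9, 196]
Sum = dx * (sum of f values)
= 2/3 * 6424/9
= 12848/27 ≈ 475.85

475.85


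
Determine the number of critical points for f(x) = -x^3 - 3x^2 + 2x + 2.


Find where f'(x) = 0:
f(x) = -x^3 - 3x^2 + 2x + 2
f'(x) = -3x^2 - 6x + 2
This is a quadratic in x. Use the discriminant to count real roots.
Discriminant = (-6)^2 - 4 * (-3) * 2
= 36 - (-24)
= 60
Since discriminant > 0, f'(x) = 0 has 2 real solutions.
Number of critical points: 2

2


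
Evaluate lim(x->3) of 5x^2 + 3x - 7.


Since polynomials are continuous, we use direct substitution.
lim(x->3) of 5x^2 + 3x - 7
= 5 * 3^2 + 3 * 3 - 7
= 45 + 9 - 7
= 47

47


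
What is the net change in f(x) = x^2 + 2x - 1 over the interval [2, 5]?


Net change = f(b) - f(a)
f(x) = x^2 + 2x - 1
Compute f(5):
f(5) = 1 * 5^2 + 2 * 5 - 1
= 25 + 10 - 1
= 34
Compute f(2):
f(2) = 1 * 2^2 + 2 * 2 - 1
= 4 + 4 - 1
= 7
Net change = 34 - 7 = 27

27


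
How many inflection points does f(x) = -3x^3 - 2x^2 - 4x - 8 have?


Inflection points occur where f''(x) = 0 and concavity changes.
f(x) = -3x^3 - 2x^2 - 4x - 8
f'(x) = -9x^2 - 4x - 4
f''(x) = -18x - 4
Set f''(x) = 0:
-18x - 4 = 0
x = 4 / (-18) = -2/9
Since f''(x) is linear (degree 1), it changes sign at this point.
Therefore there is exactly 1 inflection point.

1


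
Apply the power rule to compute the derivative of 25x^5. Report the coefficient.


We apply the power rule: d/dx [ax^n] = a*n * x^(n-1)
d/dx [25x^5]
= 25 * 5 * x^(5-1)
= 125x^4
The coefficient is 125

125


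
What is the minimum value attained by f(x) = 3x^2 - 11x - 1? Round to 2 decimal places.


For a quadratic f(x) = ax^2 + bx + c with a > 0, the minimum is at the vertex.
Vertex x-coordinate: x = -b/(2a)
x = -(-11) / (2 * 3)
x = 11/6
Substitute back to find the minimum value:
f(11/6) = 3 * (11/6)^2 - 11 * (11/6) - 1
= 121/12 - 121/6 - 1
= -133/12 ≈ -11.08

-11.08


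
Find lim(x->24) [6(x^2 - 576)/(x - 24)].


Direct substitution gives 0/0, so we factor the numerator.
Factor: 6(x^2 - 576) = 6 * (x - 24)(x + 24)
Cancel the common factor (x - 24):
6(x^2 - 576)/(x - 24) = 6 * (x + 24)
Now substitute x = 24:
= 6 * (24 + 24) = 288

288


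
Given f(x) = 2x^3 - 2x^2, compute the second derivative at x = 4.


First derivative:
f'(x) = 6x^2 - 4x
Second derivative:
f''(x) = 12x - 4
Substitute x = 4:
f''(4) = 12 * 4 - 4
= 48 - 4
= 44

44


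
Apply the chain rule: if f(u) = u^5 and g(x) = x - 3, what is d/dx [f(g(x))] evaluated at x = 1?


Using the chain rule: (f(g(x)))' = f'(g(x)) * g'(x)
First, find g(1):
g(1) = 1 * 1 - 3 = -2
Next, f'(u) = 5u^4
And g'(x) = 1
So f'(g(1)) * g'(1)
= 5 * (-2)^4 * 1
= 5 * 16 * 1
= 80

80


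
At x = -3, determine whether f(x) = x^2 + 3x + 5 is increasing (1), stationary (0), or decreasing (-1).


Compute f'(x) to determine behavior:
f'(x) = 2x + 3
f'(-3) = 2 * (-3) + 3
= -6 + 3
= -3
Since f'(-3) < 0, the function is decreasing (-1)

-1


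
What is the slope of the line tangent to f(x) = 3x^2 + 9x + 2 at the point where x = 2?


The slope of the tangent line equals f'(x) at the point.
f(x) = 3x^2 + 9x + 2
f'(x) = 6x + 9
At x = 2:
f'(2) = 6 * 2 + 9
= 12 + 9
= 21

21


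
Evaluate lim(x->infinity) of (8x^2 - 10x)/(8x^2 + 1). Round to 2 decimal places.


For limits at infinity with equal-degree polynomials,
we compare leading coefficients.
Numerator leading term: 8x^2
Denominator leading term: 8x^2
Divide both by x^2:
lim = (8 - 10/x) / (8 + 1/x^2)
As x -> infinity, the 1/x and 1/x^2 terms vanish:
= 8/8 = 1 = 1.00

1.00


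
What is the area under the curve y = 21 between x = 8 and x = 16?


The area under a constant function y = 21 is a rectangle.
Width = 16 - 8 = 8
Height = 21
Area = width * height
= 8 * 21
= 168

168


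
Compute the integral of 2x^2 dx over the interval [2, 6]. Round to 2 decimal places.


Find the antiderivative of 2x^2:
F(x) = 2/3 * x^3
Apply the Fundamental Theorem of Calculus:
F(6) - F(2)
= 2/3 * 6^3 - 2/3 * 2^3
= 2/3 * (216 - 8)
= 2/3 * 208
= 416/3 ≈ 138.67

138.67


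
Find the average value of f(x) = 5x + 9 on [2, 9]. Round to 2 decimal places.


Average value = 1/(b-a) * integral from a to b of f(x) dx
First compute the integral of 5x + 9:
F(x) = (5/2)x^2 + 9x
F(9) = 5/2 * 81 + 9 * 9 = 567/2
F(2) = 5/2 * 4 + 9 * 2 = 28
Integral = 567/2 - 28 = 511/2
Average = (511/2) / (9 - 2) = (511/2) / 7
= 73/2 = 36.50

36.50


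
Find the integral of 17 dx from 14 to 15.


The integral of a constant k over [a, b] equals k * (b - a).
integral from 14 to 15 of 17 dx
= 17 * (15 - 14)
= 17 * 1
= 17

17


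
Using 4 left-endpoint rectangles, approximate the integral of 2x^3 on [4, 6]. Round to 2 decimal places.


Left Riemann sum uses left endpoints of each subinterval.
Interval: [4, 6], n = 4
dx = (6 - 4) / 4 = 1/2
Left endpoints: [4, 9/2, 5, 11/2]
f values: [128, 729/4, 250, 1331/4]
Sum = dx * (sum of f values)
= 1/2 * 893
= 893/2 = 446.50

446.50


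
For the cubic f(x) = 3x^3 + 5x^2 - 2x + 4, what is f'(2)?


Differentiate f(x) = 3x^3 + 5x^2 - 2x + 4 term by term:
f'(x) = 9x^2 + 10x - 2
Substitute x = 2:
f'(2) = 9 * 2^2 + 10 * 2 - 2
= 36 + 20 - 2
= 54

54


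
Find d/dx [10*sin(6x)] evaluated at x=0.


Apply the chain rule to differentiate 10*sin(6x):
d/dx [10*sin(6x)]
= 10 * cos(6x) * d/dx(6x)
= 10 * 6 * cos(6x)
= 60 * cos(6x)
Evaluate at x = 0:
= 60 * cos(0)
= 60 * 1
= 60

60


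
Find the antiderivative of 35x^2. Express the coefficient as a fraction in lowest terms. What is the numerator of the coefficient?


Apply the power rule for integration:
integral of ax^n dx = a/(n+1) * x^(n+1) + C
integral of 35x^2 dx
= 35/3 * x^3 + C
The coefficient in lowest terms is 35/3, and its numerator is 35

35


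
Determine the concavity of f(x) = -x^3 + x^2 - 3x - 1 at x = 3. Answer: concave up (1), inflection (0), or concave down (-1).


Concavity is determined by the sign of f''(x).
f(x) = -x^3 + x^2 - 3x - 1
f'(x) = -3x^2 + 2x - 3
f''(x) = -6x + 2
f''(3) = -6 * 3 + 2
= -18 + 2
= -16
Since f''(3) < 0, the function is concave down (-1)

-1


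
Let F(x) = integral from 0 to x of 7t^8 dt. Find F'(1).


By the Fundamental Theorem of Calculus (Part 1):
If F(x) = integral from 0 to x of f(t) dt, then F'(x) = f(x)
Here f(t) = 7t^8
So F'(x) = 7x^8
Evaluate at x = 1:
F'(1) = 7 * 1^8
= 7 * 1
= 7

7


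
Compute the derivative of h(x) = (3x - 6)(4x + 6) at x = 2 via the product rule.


Let u(x) = 3x - 6 and v(x) = 4x + 6
u'(x) = 3
v'(x) = 4
Product rule: h'(x) = u'(x)*v(x) + u(x)*v'(x)
= 3 * (4x + 6) + (3x - 6) * 4
At x = 2:
u(2) = 3 * 2 - 6 = 0
v(2) = 4 * 2 + 6 = 14
h'(2) = 3 * 14 + 0 * 4
= 42 + 0
= 42

42


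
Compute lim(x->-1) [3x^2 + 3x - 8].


Since polynomials are continuous, we use direct substitution.
lim(x->-1) of 3x^2 + 3x - 8
= 3 * (-1)^2 + 3 * (-1) - 8
= 3 - 3 - 8
= -8

-8


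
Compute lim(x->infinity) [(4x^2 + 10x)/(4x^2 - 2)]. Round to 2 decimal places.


For limits at infinity with equal-degree polynomials,
we compare leading coefficients.
Numerator leading term: 4x^2
Denominator leading term: 4x^2
Divide both by x^2:
lim = (4 + 10/x) / (4 - 2/x^2)
As x -> infinity, the 1/x and 1/x^2 terms vanish:
= 4/4 = 1 = 1.00

1.00


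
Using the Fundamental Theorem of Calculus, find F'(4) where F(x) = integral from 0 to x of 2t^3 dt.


By the Fundamental Theorem of Calculus (Part 1):
If F(x) = integral from 0 to x of f(t) dt, then F'(x) = f(x)
Here f(t) = 2t^3
So F'(x) = 2x^3
Evaluate at x = 4:
F'(4) = 2 * 4^3
= 2 * 64
= 128

128


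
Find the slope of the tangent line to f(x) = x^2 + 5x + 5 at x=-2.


The slope of the tangent line equals f'(x) at the point.
f(x) = x^2 + 5x + 5
f'(x) = 2x + 5
At x = -2:
f'(-2) = 2 * (-2) + 5
= -4 + 5
= 1

1


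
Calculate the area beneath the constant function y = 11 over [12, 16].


The area under a constant function y = 11 is a rectangle.
Width = 16 - 12 = 4
Height = 11
Area = width * height
= 4 * 11
= 44

44


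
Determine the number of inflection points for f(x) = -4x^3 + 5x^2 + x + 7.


Inflection points occur where f''(x) = 0 and concavity changes.
f(x) = -4x^3 + 5x^2 + x + 7
f'(x) = -12x^2 + 10x + 1
f''(x) = -24x + 10
Set f''(x) = 0:
-24x + 10 = 0
x = -10 / (-24) = 5/12
Since f''(x) is linear (degree 1), it changes sign at this point.
Therefore there is exactly 1 inflection point.

1


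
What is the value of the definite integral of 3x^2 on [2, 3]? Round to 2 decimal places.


Find the antiderivative of 3x^2:
F(x) = 3/3 * x^3
Apply the Fundamental Theorem of Calculus:
F(3) - F(2)
= 3/3 * 3^3 - 3/3 * 2^3
= 3/3 * (27 - 8)
= 3/3 * 19
= 19 = 19.00

19.00


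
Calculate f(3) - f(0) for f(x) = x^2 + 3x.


Net change = f(b) - f(a)
f(x) = x^2 + 3x
Compute f(3):
f(3) = 1 * 3^2 + 3 * 3 + 0
= 9 + 9 + 0
= 18
Compute f(0):
f(0) = 1 * 0^2 + 3 * 0 + 0
= 0 + 0 + 0
= 0
Net change = 18 - 0 = 18

18


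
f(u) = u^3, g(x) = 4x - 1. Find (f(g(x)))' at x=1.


Using the chain rule: (f(g(x)))' = f'(g(x)) * g'(x)
First, find g(1):
g(1) = 4 * 1 - 1 = 3
Next, f'(u) = 3u^2
And g'(x) = 4
So f'(g(1)) * g'(1)
= 3 * 3^2 * 4
= 3 * 9 * 4
= 108

108


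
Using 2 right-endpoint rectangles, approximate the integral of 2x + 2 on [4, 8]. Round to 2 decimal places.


Right Riemann sum uses right endpoints of each subinterval.
Interval: [4, 8], n = 2
dx = (8 - 4) / 2 = 2
Right endpoints: [6, 8]
f values: [14, 18]
Sum = dx * (sum of f values)
= 2 * 32
= 64 = 64.00

64.00


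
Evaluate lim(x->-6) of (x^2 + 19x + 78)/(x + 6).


Direct substitution gives 0/0, so we factor the numerator.
Factor: (x^2 + 19x + 78) = (x + 6)(x + 13)
Cancel the common factor (x + 6):
(x^2 + 19x + 78)/(x + 6) = (x + 13)
Now substitute x = -6:
= (-6) - (-13) = 7

7


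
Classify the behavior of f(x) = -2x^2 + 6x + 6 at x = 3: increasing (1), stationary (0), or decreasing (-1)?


Compute f'(x) to determine behavior:
f'(x) = -4x + 6
f'(3) = -4 * 3 + 6
= -12 + 6
= -6
Since f'(3) < 0, the function is decreasing (-1)

-1


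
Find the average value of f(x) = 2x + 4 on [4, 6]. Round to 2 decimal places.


Average value = 1/(b-a) * integral from a to b of f(x) dx
First compute the integral of 2x + 4:
F(x) = x^2 + 4x
F(6) = 1 * 36 + 4 * 6 = 60
F(4) = 1 * 16 + 4 * 4 = 32
Integral = 60 - 32 = 28
Average = 28 / (6 - 4) = 28 / 2
= 14 = 14.00

14.00


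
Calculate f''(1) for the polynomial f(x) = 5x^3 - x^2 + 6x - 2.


First derivative:
f'(x) = 15x^2 - 2x + 6
Second derivative:
f''(x) = 30x - 2
Substitute x = 1:
f''(1) = 30 * 1 - 2
= 30 - 2
= 28

28


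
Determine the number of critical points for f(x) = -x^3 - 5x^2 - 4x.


Find where f'(x) = 0:
f(x) = -x^3 - 5x^2 - 4x
f'(x) = -3x^2 - 10x - 4
This is a quadratic in x. Use the discriminant to count real roots.
Discriminant = (-10)^2 - 4 * (-3) * (-4)
= 100 - 48
= 52
Since discriminant > 0, f'(x) = 0 has 2 real solutions.
Number of critical points: 2

2


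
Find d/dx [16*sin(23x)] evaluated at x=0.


Apply the chain rule to differentiate 16*sin(23x):
d/dx [16*sin(23x)]
= 16 * cos(23x) * d/dx(23x)
= 16 * 23 * cos(23x)
= 368 * cos(23x)
Evaluate at x = 0:
= 368 * cos(0)
= 368 * 1
= 368

368


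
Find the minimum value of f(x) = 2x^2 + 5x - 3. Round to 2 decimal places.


For a quadratic f(x) = ax^2 + bx + c with a > 0, the minimum is at the vertex.
Vertex x-coordinate: x = -b/(2a)
x = -(5) / (2 * 2)
x = -5/4
Substitute back to find the minimum value:
f(-5/4) = 2 * (-5/4)^2 + 5 * (-5/4) - 3
= 25/8 - 25/4 - 3
= -49/8 ≈ -6.13

-6.13


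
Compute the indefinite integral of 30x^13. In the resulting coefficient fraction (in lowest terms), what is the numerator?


Apply the power rule for integration:
integral of ax^n dx = a/(n+1) * x^(n+1) + C
integral of 30x^13 dx
= 30/14 * x^14 + C
= 15/7 * x^14 + C
The coefficient in lowest terms is 15/7, and its numerator is 15

15


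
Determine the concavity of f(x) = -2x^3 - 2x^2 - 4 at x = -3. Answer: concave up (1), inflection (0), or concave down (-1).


Concavity is determined by the sign of f''(x).
f(x) = -2x^3 - 2x^2 - 4
f'(x) = -6x^2 - 4x
f''(x) = -12x - 4
f''(-3) = -12 * (-3) - 4
= 36 - 4
= 32
Since f''(-3) > 0, the function is concave up (1)

1


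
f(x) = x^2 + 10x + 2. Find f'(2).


Differentiate term by term using power and sum rules:
f(x) = x^2 + 10x + 2
f'(x) = 2x + 10
Substitute x = 2:
f'(2) = 2 * 2 + 10
= 4 + 10
= 14

14


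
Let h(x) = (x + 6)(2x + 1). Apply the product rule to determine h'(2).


Let u(x) = x + 6 and v(x) = 2x + 1
u'(x) = 1
v'(x) = 2
Product rule: h'(x) = u'(x)*v(x) + u(x)*v'(x)
= 1 * (2x + 1) + (x + 6) * 2
At x = 2:
u(2) = 1 * 2 + 6 = 8
v(2) = 2 * 2 + 1 = 5
h'(2) = 1 * 5 + 8 * 2
= 5 + 16
= 21

21


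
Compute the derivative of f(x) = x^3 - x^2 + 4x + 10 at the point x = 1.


Differentiate f(x) = x^3 - x^2 + 4x + 10 term by term:
f'(x) = 3x^2 - 2x + 4
Substitute x = 1:
f'(1) = 3 * 1^2 - 2 * 1 + 4
= 3 - 2 + 4
= 5

5


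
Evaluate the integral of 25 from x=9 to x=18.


The integral of a constant k over [a, b] equals k * (b - a).
integral from 9 to 18 of 25 dx
= 25 * (18 - 9)
= 25 * 9
= 225

225


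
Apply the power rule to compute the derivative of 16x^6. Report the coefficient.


We apply the power rule: d/dx [ax^n] = a*n * x^(n-1)
d/dx [16x^6]
= 16 * 6 * x^(6-1)
= 96x^5
The coefficient is 96

96


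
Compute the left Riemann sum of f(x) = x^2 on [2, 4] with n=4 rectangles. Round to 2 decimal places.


Left Riemann sum uses left endpoints of each subinterval.
Interval: [2, 4], n = 4
dx = (4 - 2) / 4 = 1/2
Left endpoints: [2, 5/2, 3, 7/2]
f values: [4, 25/4, 9, 49/4]
Sum = dx * (sum of f values)
= 1/2 * 63/2
= 63/4 = 15.75

15.75
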